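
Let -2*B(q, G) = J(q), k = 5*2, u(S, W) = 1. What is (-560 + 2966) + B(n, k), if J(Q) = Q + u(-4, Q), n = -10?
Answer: 4821/2 ≈ 2410.5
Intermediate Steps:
k = 10
J(Q) = 1 + Q (J(Q) = Q + 1 = 1 + Q)
B(q, G) = -½ - q/2 (B(q, G) = -(1 + q)/2 = -½ - q/2)
(-560 + 2966) + B(n, k) = (-560 + 2966) + (-½ - ½*(-10)) = 2406 + (-½ + 5) = 2406 + 9/2 = 4821/2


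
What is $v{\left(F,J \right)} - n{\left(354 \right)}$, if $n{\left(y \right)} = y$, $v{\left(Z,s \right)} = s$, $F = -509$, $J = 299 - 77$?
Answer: $-132$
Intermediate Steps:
$J = 222$ ($J = 299 - 77 = 222$)
$v{\left(F,J \right)} - n{\left(354 \right)} = 222 - 354 = -132$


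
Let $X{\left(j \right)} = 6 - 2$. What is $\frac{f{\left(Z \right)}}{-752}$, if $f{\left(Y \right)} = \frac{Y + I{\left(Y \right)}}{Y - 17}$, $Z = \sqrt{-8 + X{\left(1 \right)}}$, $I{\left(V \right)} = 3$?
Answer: $\frac{1}{4688} + \frac{5 i}{27542} \approx 0.00021331 + 0.00018154 i$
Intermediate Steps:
$X{\left(j \right)} = 4$ ($X{\left(j \right)} = 6 - 2 = 4$)
$Z = 2 i$ ($Z = \sqrt{-8 + 4} = \sqrt{-4} = 2 i \approx 2.0 i$)
$f{\left(Y \right)} = \frac{3 + Y}{-17 + Y}$ ($f{\left(Y \right)} = \frac{Y + 3}{Y - 17} = \frac{3 + Y}{-17 + Y}$)
$\frac{f{\left(Z \right)}}{-752} = \frac{\frac{1}{-17 + 2 i} \left(3 + 2 i\right)}{-752} = \frac{-17 - 2 i}{293} \left(3 + 2 i\right) \left(- \frac{1}{752}\right) = \frac{\left(-17 - 2 i\right) \left(3 + 2 i\right)}{293} \left(- \frac{1}{752}\right) = - \frac{\left(-17 - 2 i\right) \left(3 + 2 i\right)}{220336}$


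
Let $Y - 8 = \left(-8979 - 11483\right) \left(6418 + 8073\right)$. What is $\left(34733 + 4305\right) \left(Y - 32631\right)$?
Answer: $-11576619938670$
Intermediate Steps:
$Y = -296514834$ ($Y = 8 + \left(-8979 - 11483\right) \left(6418 + 8073\right) = 8 + \left(-8979 - 11483\right) 14491 = 8 - 296514842 = -296514834$)
$\left(34733 + 4305\right) \left(Y - 32631\right) = \left(34733 + 4305\right) \left(-296514834 - 32631\right) = 39038 \left(-296547465\right) = -11576619938670$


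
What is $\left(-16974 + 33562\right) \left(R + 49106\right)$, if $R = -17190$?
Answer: $529422608$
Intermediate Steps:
$\left(-16974 + 33562\right) \left(R + 49106\right) = \left(-16974 + 33562\right) \left(-17190 + 49106\right) = 16588 \cdot 31916 = 529422608$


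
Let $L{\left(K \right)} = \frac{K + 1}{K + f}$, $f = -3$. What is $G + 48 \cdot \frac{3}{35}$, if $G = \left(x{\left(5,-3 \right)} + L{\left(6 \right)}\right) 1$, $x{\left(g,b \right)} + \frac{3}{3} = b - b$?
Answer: $\frac{572}{105} \approx 5.4476$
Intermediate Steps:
$x{\left(g,b \right)} = -1$ ($x{\left(g,b \right)} = -1 + \left(b - b\right) = -1 + 0 = -1$)
$L{\left(K \right)} = \frac{1 + K}{-3 + K}$ ($L{\left(K \right)} = \frac{K + 1}{K - 3} = \frac{1 + K}{-3 + K}$)
$G = \frac{4}{3}$ ($G = \left(-1 + \frac{1 + 6}{-3 + 6}\right) 1 = \left(-1 + \frac{1}{3} \cdot 7\right) 1 = \left(-1 + \frac{7}{3}\right) 1 = \frac{4}{3} \cdot 1 = \frac{4}{3} \approx 1.3333$)
$G + 48 \cdot \frac{3}{35} = \frac{4}{3} + 48 \cdot \frac{3}{35} = \frac{4}{3} + \frac{144}{35} = \frac{572}{105}$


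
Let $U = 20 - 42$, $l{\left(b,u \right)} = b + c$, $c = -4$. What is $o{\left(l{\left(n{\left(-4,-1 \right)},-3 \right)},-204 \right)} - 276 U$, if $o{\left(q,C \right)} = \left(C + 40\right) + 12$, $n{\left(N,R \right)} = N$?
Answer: $5920$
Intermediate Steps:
$l{\left(b,u \right)} = -4 + b$ ($l{\left(b,u \right)} = b - 4 = -4 + b$)
$o{\left(q,C \right)} = 52 + C$ ($o{\left(q,C \right)} = \left(40 + C\right) + 12 = 52 + C$)
$U = -22$ ($U = 20 - 42 = -22$)
$o{\left(l{\left(n{\left(-4,-1 \right)},-3 \right)},-204 \right)} - 276 U = \left(52 - 204\right) - 276 \left(-22\right) = -152 - -6072 = -152 + 6072 = 5920$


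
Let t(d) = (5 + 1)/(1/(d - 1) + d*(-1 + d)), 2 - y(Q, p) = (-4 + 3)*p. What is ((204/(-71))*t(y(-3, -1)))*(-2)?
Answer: 0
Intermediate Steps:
y(Q, p) = 2 + p (y(Q, p) = 2 - (-4 + 3)*p = 2 - (-1)*p = 2 + p)
t(d) = 6/(1/(-1 + d) + d*(-1 + d))
((204/(-71))*t(y(-3, -1)))*(-2) = ((204/(-71))*(6*(-1 + (2 - 1))/(1 + (2 - 1)*(-1 + (2 - 1))**2)))*(-2) = ((204*(-1/71))*(6*(-1 + 1)/(1 + 1*(-1 + 1)**2)))*(-2) = -1224*0/(71*(1 + 1*0**2))*(-2) = -1224*0/(71*(1 + 1*0))*(-2) = -1224*0/(71*(1 + 0))*(-2) = -1224*0/(71*1)*(-2) = -1224*0/71*(-2) = -204/71*0*(-2) = 0*(-2) = 0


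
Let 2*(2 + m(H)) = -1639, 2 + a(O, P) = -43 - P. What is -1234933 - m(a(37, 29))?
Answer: -2468223/2 ≈ -1.2341e+6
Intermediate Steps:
a(O, P) = -45 - P (a(O, P) = -2 + (-43 - P) = -45 - P)
m(H) = -1643/2 (m(H) = -2 + (½)*(-1639) = -2 - 1639/2 = -1643/2)
-1234933 - m(a(37, 29)) = -1234933 - 1*(-1643/2) = -1234933 + 1643/2 = -2468223/2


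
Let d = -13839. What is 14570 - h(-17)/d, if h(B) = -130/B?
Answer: 3427782040/235263 ≈ 14570.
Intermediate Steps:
14570 - h(-17)/d = 14570 - (-130/(-17))/(-13839) = 14570 - (-130*(-1/17))*(-1)/13839 = 14570 - 130*(-1)/(17*13839) = 14570 - 1*(-130/235263) = 14570 + 130/235263 = 3427782040/235263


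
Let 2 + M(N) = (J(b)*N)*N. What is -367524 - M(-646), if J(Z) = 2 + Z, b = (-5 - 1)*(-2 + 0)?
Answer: -6209946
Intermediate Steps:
b = 12 (b = -6*(-2) = 12)
M(N) = -2 + 14*N² (M(N) = -2 + ((2 + 12)*N)*N = -2 + (14*N)*N = -2 + 14*N²)
-367524 - M(-646) = -367524 - (-2 + 14*(-646)²) = -367524 - (-2 + 14*417316) = -367524 - (-2 + 5842424) = -367524 - 1*5842422 = -367524 - 5842422 = -6209946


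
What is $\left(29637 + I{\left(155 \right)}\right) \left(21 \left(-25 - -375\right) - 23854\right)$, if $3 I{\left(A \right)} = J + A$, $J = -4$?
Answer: $- \frac{1469879248}{3} \approx -4.8996 \cdot 10^{8}$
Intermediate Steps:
$I{\left(A \right)} = - \frac{4}{3} + \frac{A}{3}$ ($I{\left(A \right)} = \frac{-4 + A}{3} = - \frac{4}{3} + \frac{A}{3}$)
$\left(29637 + I{\left(155 \right)}\right) \left(21 \left(-25 - -375\right) - 23854\right) = \left(29637 + \left(- \frac{4}{3} + \frac{1}{3} \cdot 155\right)\right) \left(21 \left(-25 - -375\right) - 23854\right) = \left(29637 + \left(- \frac{4}{3} + \frac{155}{3}\right)\right) \left(21 \left(-25 + 375\right) - 23854\right) = \left(29637 + \frac{151}{3}\right) \left(21 \cdot 350 - 23854\right) = \frac{89062 \left(7350 - 23854\right)}{3} = \frac{89062}{3} \left(-16504\right) = - \frac{1469879248}{3}$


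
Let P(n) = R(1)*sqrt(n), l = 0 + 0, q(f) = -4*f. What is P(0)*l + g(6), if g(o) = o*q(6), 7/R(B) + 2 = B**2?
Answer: -144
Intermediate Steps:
l = 0
R(B) = 7/(-2 + B**2)
g(o) = -24*o (g(o) = o*(-4*6) = o*(-24) = -24*o)
P(n) = -7*sqrt(n) (P(n) = (7/(-2 + 1**2))*sqrt(n) = (7/(-2 + 1))*sqrt(n) = (7/(-1))*sqrt(n) = (7*(-1))*sqrt(n) = -7*sqrt(n))
P(0)*l + g(6) = -7*sqrt(0)*0 - 24*6 = -7*0*0 - 144 = 0*0 - 144 = 0 - 144 = -144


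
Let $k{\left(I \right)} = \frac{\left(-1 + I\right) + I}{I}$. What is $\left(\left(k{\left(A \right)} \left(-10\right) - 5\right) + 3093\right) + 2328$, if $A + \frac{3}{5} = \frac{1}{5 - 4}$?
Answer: $5421$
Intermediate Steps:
$A = \frac{2}{5}$ ($A = - \frac{3}{5} + \frac{1}{5 - 4} = - \frac{3}{5} + 1^{-1} = - \frac{3}{5} + 1 = \frac{2}{5} \approx 0.4$)
$k{\left(I \right)} = \frac{-1 + 2 I}{I}$
$\left(\left(k{\left(A \right)} \left(-10\right) - 5\right) + 3093\right) + 2328 = \left(\left(\left(2 - \frac{1}{\frac{2}{5}}\right) \left(-10\right) - 5\right) + 3093\right) + 2328 = \left(\left(\left(2 - \frac{5}{2}\right) \left(-10\right) - 5\right) + 3093\right) + 2328 = \left(\left(\left(- \frac{1}{2}\right) \left(-10\right) - 5\right) + 3093\right) + 2328 = \left(\left(5 - 5\right) + 3093\right) + 2328 = \left(0 + 3093\right) + 2328 = 3093 + 2328 = 5421$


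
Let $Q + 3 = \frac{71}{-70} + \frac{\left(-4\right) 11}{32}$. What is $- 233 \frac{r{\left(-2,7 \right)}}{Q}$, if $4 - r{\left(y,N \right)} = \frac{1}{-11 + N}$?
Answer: $\frac{277270}{1509} \approx 183.74$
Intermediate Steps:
$r{\left(y,N \right)} = 4 - \frac{1}{-11 + N}$
$Q = - \frac{1509}{280}$ ($Q = -3 + \left(\frac{71}{-70} + \frac{\left(-4\right) 11}{32}\right) = -3 + \left(71 \left(- \frac{1}{70}\right) - \frac{11}{8}\right) = -3 - \frac{669}{280} = - \frac{1509}{280} \approx -5.3893$)
$- 233 \frac{r{\left(-2,7 \right)}}{Q} = - 233 \frac{\frac{1}{-11 + 7} \left(-45 + 4 \cdot 7\right)}{- \frac{1509}{280}} = - 233 \frac{-45 + 28}{-4} \left(- \frac{280}{1509}\right) = - 233 \left(- \frac{1}{4}\right) \left(-17\right) \left(- \frac{280}{1509}\right) = - 233 \cdot \frac{17}{4} \left(- \frac{280}{1509}\right) = \left(-233\right) \left(- \frac{1190}{1509}\right) = \frac{277270}{1509}$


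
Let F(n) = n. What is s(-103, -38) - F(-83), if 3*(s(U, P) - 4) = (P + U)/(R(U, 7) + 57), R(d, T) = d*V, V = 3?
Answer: 21971/252 ≈ 87.187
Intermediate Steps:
R(d, T) = 3*d (R(d, T) = d*3 = 3*d)
s(U, P) = 4 + (P + U)/(3*(57 + 3*U)) (s(U, P) = 4 + ((P + U)/(3*U + 57))/3 = 4 + ((P + U)/(57 + 3*U))/3 = 4 + (P + U)/(3*(57 + 3*U)))
s(-103, -38) - F(-83) = (684 - 38 + 37*(-103))/(9*(19 - 103)) - 1*(-83) = (1/9)*(684 - 38 - 3811)/(-84) + 83 = (1/9)*(-1/84)*(-3165) + 83 = 1055/252 + 83 = 21971/252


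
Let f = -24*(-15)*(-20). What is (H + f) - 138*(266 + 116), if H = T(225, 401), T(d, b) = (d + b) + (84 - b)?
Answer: -59607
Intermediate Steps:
T(d, b) = 84 + d (T(d, b) = (b + d) + (84 - b) = 84 + d)
H = 309 (H = 84 + 225 = 309)
f = -7200 (f = 360*(-20) = -7200)
(H + f) - 138*(266 + 116) = (309 - 7200) - 138*(266 + 116) = -6891 - 138*382 = -6891 - 52716 = -59607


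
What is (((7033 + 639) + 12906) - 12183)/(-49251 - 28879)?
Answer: -1679/15626 ≈ -0.10745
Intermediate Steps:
(((7033 + 639) + 12906) - 12183)/(-49251 - 28879) = ((7672 + 12906) - 12183)/(-78130) = (20578 - 12183)*(-1/78130) = 8395*(-1/78130) = -1679/15626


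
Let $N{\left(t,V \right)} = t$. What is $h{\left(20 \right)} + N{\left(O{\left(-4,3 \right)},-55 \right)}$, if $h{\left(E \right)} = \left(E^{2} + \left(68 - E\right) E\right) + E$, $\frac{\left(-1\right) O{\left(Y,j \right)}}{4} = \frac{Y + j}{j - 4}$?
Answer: $1376$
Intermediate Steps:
$O{\left(Y,j \right)} = - \frac{4 \left(Y + j\right)}{-4 + j}$ ($O{\left(Y,j \right)} = - 4 \frac{Y + j}{j - 4} = - 4 \frac{Y + j}{-4 + j} = - \frac{4 \left(Y + j\right)}{-4 + j}$)
$h{\left(E \right)} = E + E^{2} + E \left(68 - E\right)$ ($h{\left(E \right)} = \left(E^{2} + E \left(68 - E\right)\right) + E = E + E^{2} + E \left(68 - E\right)$)
$h{\left(20 \right)} + N{\left(O{\left(-4,3 \right)},-55 \right)} = 69 \cdot 20 + \frac{4 \left(\left(-1\right) \left(-4\right) - 3\right)}{-4 + 3} = 1380 + \frac{4 \left(4 - 3\right)}{-1} = 1380 + 4 \left(-1\right) 1 = 1380 - 4 = 1376$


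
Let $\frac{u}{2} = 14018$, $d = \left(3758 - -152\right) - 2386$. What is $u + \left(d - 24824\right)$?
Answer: $4736$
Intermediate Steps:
$d = 1524$ ($d = \left(3758 + 152\right) - 2386 = 3910 - 2386 = 1524$)
$u = 28036$ ($u = 2 \cdot 14018 = 28036$)
$u + \left(d - 24824\right) = 28036 + \left(1524 - 24824\right) = 28036 - 23300 = 4736$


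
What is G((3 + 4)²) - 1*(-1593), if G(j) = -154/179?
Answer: 284993/179 ≈ 1592.1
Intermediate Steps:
G(j) = -154/179 (G(j) = -154*1/179 = -154/179)
G((3 + 4)²) - 1*(-1593) = -154/179 - 1*(-1593) = -154/179 + 1593 = 284993/179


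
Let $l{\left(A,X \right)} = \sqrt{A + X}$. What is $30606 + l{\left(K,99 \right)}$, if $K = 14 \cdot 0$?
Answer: $30606 + 3 \sqrt{11} \approx 30616.0$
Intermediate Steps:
$K = 0$
$30606 + l{\left(K,99 \right)} = 30606 + \sqrt{0 + 99} = 30606 + \sqrt{99} = 30606 + 3 \sqrt{11}$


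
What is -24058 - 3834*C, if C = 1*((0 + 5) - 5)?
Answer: -24058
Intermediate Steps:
C = 0 (C = 1*(5 - 5) = 1*0 = 0)
-24058 - 3834*C = -24058 - 3834*0 = -24058 + 0 = -24058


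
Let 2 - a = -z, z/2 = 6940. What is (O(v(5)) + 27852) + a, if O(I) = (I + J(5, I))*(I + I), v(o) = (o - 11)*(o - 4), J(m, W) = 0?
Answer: 41806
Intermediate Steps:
v(o) = (-11 + o)*(-4 + o)
O(I) = 2*I² (O(I) = (I + 0)*(I + I) = I*(2*I) = 2*I²)
z = 13880 (z = 2*6940 = 13880)
a = 13882 (a = 2 - (-1)*13880 = 2 - 1*(-13880) = 2 + 13880 = 13882)
(O(v(5)) + 27852) + a = (2*(44 + 5² - 15*5)² + 27852) + 13882 = (2*(44 + 25 - 75)² + 27852) + 13882 = (2*(-6)² + 27852) + 13882 = (2*36 + 27852) + 13882 = (72 + 27852) + 13882 = 27924 + 13882 = 41806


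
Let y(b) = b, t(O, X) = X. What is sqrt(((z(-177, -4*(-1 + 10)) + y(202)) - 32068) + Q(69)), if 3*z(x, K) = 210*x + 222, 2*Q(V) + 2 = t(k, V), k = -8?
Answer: I*sqrt(176594)/2 ≈ 210.12*I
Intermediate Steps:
Q(V) = -1 + V/2
z(x, K) = 74 + 70*x (z(x, K) = (210*x + 222)/3 = (222 + 210*x)/3 = 74 + 70*x)
sqrt(((z(-177, -4*(-1 + 10)) + y(202)) - 32068) + Q(69)) = sqrt((((74 + 70*(-177)) + 202) - 32068) + (-1 + (1/2)*69)) = sqrt((((74 - 12390) + 202) - 32068) + (-1 + 69/2)) = sqrt(((-12316 + 202) - 32068) + 67/2) = sqrt((-12114 - 32068) + 67/2) = sqrt(-44182 + 67/2) = sqrt(-88297/2) = I*sqrt(176594)/2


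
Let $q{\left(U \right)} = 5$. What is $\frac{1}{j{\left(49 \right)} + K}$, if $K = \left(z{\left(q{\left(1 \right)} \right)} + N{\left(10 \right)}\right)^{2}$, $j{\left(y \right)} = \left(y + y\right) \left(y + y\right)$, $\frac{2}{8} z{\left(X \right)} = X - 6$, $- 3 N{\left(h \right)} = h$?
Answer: $\frac{9}{86920} \approx 0.00010354$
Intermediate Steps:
$N{\left(h \right)} = - \frac{h}{3}$
$z{\left(X \right)} = -24 + 4 X$ ($z{\left(X \right)} = 4 \left(X - 6\right) = 4 \left(-6 + X\right) = -24 + 4 X$)
$j{\left(y \right)} = 4 y^{2}$ ($j{\left(y \right)} = 2 y 2 y = 4 y^{2}$)
$K = \frac{484}{9}$ ($K = \left(\left(-24 + 4 \cdot 5\right) - \frac{10}{3}\right)^{2} = \left(\left(-24 + 20\right) - \frac{10}{3}\right)^{2} = \left(-4 - \frac{10}{3}\right)^{2} = \left(- \frac{22}{3}\right)^{2} = \frac{484}{9} \approx 53.778$)
$\frac{1}{j{\left(49 \right)} + K} = \frac{1}{4 \cdot 49^{2} + \frac{484}{9}} = \frac{1}{4 \cdot 2401 + \frac{484}{9}} = \frac{1}{9604 + \frac{484}{9}} = \frac{1}{\frac{86920}{9}} = \frac{9}{86920}$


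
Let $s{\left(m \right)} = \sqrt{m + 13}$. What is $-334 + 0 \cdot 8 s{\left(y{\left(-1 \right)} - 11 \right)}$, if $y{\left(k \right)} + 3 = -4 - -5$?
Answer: $-334$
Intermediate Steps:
$y{\left(k \right)} = -2$ ($y{\left(k \right)} = -3 - -1 = -3 + \left(-4 + 5\right) = -3 + 1 = -2$)
$s{\left(m \right)} = \sqrt{13 + m}$
$-334 + 0 \cdot 8 s{\left(y{\left(-1 \right)} - 11 \right)} = -334 + 0 \cdot 8 \sqrt{13 - 13} = -334 + 0 \sqrt{13 - 13} = -334 + 0 \sqrt{0} = -334 + 0 \cdot 0 = -334 + 0 = -334$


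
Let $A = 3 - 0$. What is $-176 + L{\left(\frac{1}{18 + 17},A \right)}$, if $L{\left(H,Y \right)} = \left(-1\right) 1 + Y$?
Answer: $-174$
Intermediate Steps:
$A = 3$ ($A = 3 + 0 = 3$)
$L{\left(H,Y \right)} = -1 + Y$
$-176 + L{\left(\frac{1}{18 + 17},A \right)} = -176 + \left(-1 + 3\right) = -176 + 2 = -174$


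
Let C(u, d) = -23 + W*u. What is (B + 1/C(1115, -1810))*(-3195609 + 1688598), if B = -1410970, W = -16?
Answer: 37982942012005221/17863 ≈ 2.1263e+12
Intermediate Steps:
C(u, d) = -23 - 16*u
(B + 1/C(1115, -1810))*(-3195609 + 1688598) = (-1410970 + 1/(-23 - 16*1115))*(-3195609 + 1688598) = (-1410970 + 1/(-23 - 17840))*(-1507011) = (-1410970 + 1/(-17863))*(-1507011) = (-1410970 - 1/17863)*(-1507011) = -25204157111/17863*(-1507011) = 37982942012005221/17863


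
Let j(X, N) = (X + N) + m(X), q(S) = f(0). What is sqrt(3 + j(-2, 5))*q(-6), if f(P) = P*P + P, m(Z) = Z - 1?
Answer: 0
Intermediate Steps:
m(Z) = -1 + Z
f(P) = P + P**2 (f(P) = P**2 + P = P + P**2)
q(S) = 0 (q(S) = 0*(1 + 0) = 0*1 = 0)
j(X, N) = -1 + N + 2*X (j(X, N) = (X + N) + (-1 + X) = (N + X) + (-1 + X) = -1 + N + 2*X)
sqrt(3 + j(-2, 5))*q(-6) = sqrt(3 + (-1 + 5 + 2*(-2)))*0 = sqrt(3 + (-1 + 5 - 4))*0 = sqrt(3 + 0)*0 = sqrt(3)*0 = 0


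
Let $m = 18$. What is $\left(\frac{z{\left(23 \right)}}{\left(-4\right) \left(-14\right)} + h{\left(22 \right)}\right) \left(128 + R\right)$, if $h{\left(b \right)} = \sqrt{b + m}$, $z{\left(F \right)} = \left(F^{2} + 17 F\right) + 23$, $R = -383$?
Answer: $- \frac{240465}{56} - 510 \sqrt{10} \approx -5906.8$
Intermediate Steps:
$z{\left(F \right)} = 23 + F^{2} + 17 F$
$h{\left(b \right)} = \sqrt{18 + b}$ ($h{\left(b \right)} = \sqrt{b + 18} = \sqrt{18 + b}$)
$\left(\frac{z{\left(23 \right)}}{\left(-4\right) \left(-14\right)} + h{\left(22 \right)}\right) \left(128 + R\right) = \left(\frac{23 + 23^{2} + 17 \cdot 23}{\left(-4\right) \left(-14\right)} + \sqrt{18 + 22}\right) \left(128 - 383\right) = \left(\frac{23 + 529 + 391}{56} + \sqrt{40}\right) \left(-255\right) = \left(943 \cdot \frac{1}{56} + 2 \sqrt{10}\right) \left(-255\right) = \left(\frac{943}{56} + 2 \sqrt{10}\right) \left(-255\right) = - \frac{240465}{56} - 510 \sqrt{10}$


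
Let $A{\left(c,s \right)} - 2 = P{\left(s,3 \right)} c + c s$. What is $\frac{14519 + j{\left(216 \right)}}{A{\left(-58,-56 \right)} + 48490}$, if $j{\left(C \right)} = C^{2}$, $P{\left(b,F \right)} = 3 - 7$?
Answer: $\frac{61175}{51972} \approx 1.1771$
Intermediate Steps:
$P{\left(b,F \right)} = -4$ ($P{\left(b,F \right)} = 3 - 7 = -4$)
$A{\left(c,s \right)} = 2 - 4 c + c s$ ($A{\left(c,s \right)} = 2 + \left(- 4 c + c s\right) = 2 - 4 c + c s$)
$\frac{14519 + j{\left(216 \right)}}{A{\left(-58,-56 \right)} + 48490} = \frac{14519 + 216^{2}}{\left(2 - -232 - -3248\right) + 48490} = \frac{14519 + 46656}{\left(2 + 232 + 3248\right) + 48490} = \frac{61175}{3482 + 48490} = \frac{61175}{51972}$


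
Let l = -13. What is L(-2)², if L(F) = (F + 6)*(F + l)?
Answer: 3600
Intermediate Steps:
L(F) = (-13 + F)*(6 + F) (L(F) = (F + 6)*(F - 13) = (6 + F)*(-13 + F) = (-13 + F)*(6 + F))
L(-2)² = (-78 + (-2)² - 7*(-2))² = (-78 + 4 + 14)² = (-60)² = 3600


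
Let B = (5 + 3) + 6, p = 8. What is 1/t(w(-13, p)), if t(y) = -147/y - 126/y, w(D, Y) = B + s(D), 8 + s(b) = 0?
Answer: -2/91 ≈ -0.021978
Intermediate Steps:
s(b) = -8 (s(b) = -8 + 0 = -8)
B = 14 (B = 8 + 6 = 14)
w(D, Y) = 6 (w(D, Y) = 14 - 8 = 6)
t(y) = -273/y
1/t(w(-13, p)) = 1/(-273/6) = 1/(-273*⅙) = 1/(-91/2) = -2/91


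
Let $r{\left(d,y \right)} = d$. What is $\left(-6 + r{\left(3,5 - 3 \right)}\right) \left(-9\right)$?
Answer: $27$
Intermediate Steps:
$\left(-6 + r{\left(3,5 - 3 \right)}\right) \left(-9\right) = \left(-6 + 3\right) \left(-9\right) = \left(-3\right) \left(-9\right) = 27$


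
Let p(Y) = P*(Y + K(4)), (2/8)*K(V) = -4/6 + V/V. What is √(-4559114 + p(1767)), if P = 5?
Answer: I*√40952451/3 ≈ 2133.1*I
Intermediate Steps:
K(V) = 4/3 (K(V) = 4*(-4/6 + V/V) = 4*(-4*⅙ + 1) = 4*(-⅔ + 1) = 4*(⅓) = 4/3)
p(Y) = 20/3 + 5*Y (p(Y) = 5*(Y + 4/3) = 5*(4/3 + Y) = 20/3 + 5*Y)
√(-4559114 + p(1767)) = √(-4559114 + (20/3 + 5*1767)) = √(-4559114 + (20/3 + 8835)) = √(-4559114 + 26525/3) = √(-13650817/3) = I*√40952451/3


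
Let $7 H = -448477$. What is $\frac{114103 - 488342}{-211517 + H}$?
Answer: $\frac{2619673}{1929096} \approx 1.358$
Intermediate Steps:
$H = - \frac{448477}{7}$ ($H = \frac{1}{7} \left(-448477\right) = - \frac{448477}{7} \approx -64068.0$)
$\frac{114103 - 488342}{-211517 + H} = \frac{114103 - 488342}{-211517 - \frac{448477}{7}} = - \frac{374239}{- \frac{1929096}{7}} = \left(-374239\right) \left(- \frac{7}{1929096}\right) = \frac{2619673}{1929096}$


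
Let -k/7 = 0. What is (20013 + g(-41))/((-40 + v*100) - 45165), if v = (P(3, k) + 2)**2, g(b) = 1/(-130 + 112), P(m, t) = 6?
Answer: -360233/698490 ≈ -0.51573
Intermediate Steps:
k = 0 (k = -7*0 = 0)
g(b) = -1/18 (g(b) = 1/(-18) = -1/18)
v = 64 (v = (6 + 2)**2 = 8**2 = 64)
(20013 + g(-41))/((-40 + v*100) - 45165) = (20013 - 1/18)/((-40 + 64*100) - 45165) = 360233/(18*((-40 + 6400) - 45165)) = 360233/(18*(6360 - 45165)) = (360233/18)/(-38805) = (360233/18)*(-1/38805) = -360233/698490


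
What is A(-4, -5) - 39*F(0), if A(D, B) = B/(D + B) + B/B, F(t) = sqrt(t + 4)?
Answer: -688/9 ≈ -76.444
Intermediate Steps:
F(t) = sqrt(4 + t)
A(D, B) = 1 + B/(B + D) (A(D, B) = B/(B + D) + 1 = 1 + B/(B + D))
A(-4, -5) - 39*F(0) = (-4 + 2*(-5))/(-5 - 4) - 39*sqrt(4 + 0) = (-4 - 10)/(-9) - 39*sqrt(4) = -1/9*(-14) - 39*2 = 14/9 - 78 = -688/9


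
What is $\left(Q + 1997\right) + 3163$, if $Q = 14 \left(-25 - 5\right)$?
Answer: $4740$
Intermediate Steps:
$Q = -420$ ($Q = 14 \left(-30\right) = -420$)
$\left(Q + 1997\right) + 3163 = \left(-420 + 1997\right) + 3163 = 1577 + 3163 = 4740$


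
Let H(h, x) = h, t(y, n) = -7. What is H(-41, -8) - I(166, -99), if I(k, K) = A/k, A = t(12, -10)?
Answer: -6799/166 ≈ -40.958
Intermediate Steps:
A = -7
I(k, K) = -7/k
H(-41, -8) - I(166, -99) = -41 - (-7)/166 = -41 - 1*(-7/166) = -41 + 7/166 = -6799/166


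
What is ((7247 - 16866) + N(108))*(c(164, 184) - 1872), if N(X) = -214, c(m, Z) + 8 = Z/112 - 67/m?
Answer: 21208040559/1148 ≈ 1.8474e+7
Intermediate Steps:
c(m, Z) = -8 - 67/m + Z/112 (c(m, Z) = -8 + (Z/112 - 67/m) = -8 + (-67/m + Z/112) = -8 - 67/m + Z/112)
((7247 - 16866) + N(108))*(c(164, 184) - 1872) = ((7247 - 16866) - 214)*((-8 - 67/164 + (1/112)*184) - 1872) = (-9619 - 214)*((-8 - 67*1/164 + 23/14) - 1872) = -9833*((-8 - 67/164 + 23/14) - 1872) = -9833*(-7767/1148 - 1872) = -9833*(-2156823/1148) = 21208040559/1148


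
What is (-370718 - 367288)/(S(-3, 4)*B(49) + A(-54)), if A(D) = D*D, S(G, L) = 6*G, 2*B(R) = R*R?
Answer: 246002/6231 ≈ 39.480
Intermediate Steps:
B(R) = R**2/2 (B(R) = (R*R)/2 = R**2/2)
A(D) = D**2
(-370718 - 367288)/(S(-3, 4)*B(49) + A(-54)) = (-370718 - 367288)/((6*(-3))*((1/2)*49**2) + (-54)**2) = -738006/(-9*2401 + 2916) = -738006/(-18*2401/2 + 2916) = -738006/(-21609 + 2916) = -738006/(-18693) = -738006*(-1/18693) = 246002/6231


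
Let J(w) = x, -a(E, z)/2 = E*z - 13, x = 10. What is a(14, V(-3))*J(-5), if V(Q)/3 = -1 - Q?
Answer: -1420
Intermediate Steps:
V(Q) = -3 - 3*Q (V(Q) = 3*(-1 - Q) = -3 - 3*Q)
a(E, z) = 26 - 2*E*z (a(E, z) = -2*(E*z - 13) = -2*(-13 + E*z) = 26 - 2*E*z)
J(w) = 10
a(14, V(-3))*J(-5) = (26 - 2*14*(-3 - 3*(-3)))*10 = (26 - 2*14*(-3 + 9))*10 = (26 - 2*14*6)*10 = (26 - 168)*10 = -142*10 = -1420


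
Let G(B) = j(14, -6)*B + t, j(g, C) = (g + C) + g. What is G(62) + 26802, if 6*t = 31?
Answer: 169027/6 ≈ 28171.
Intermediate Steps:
t = 31/6 (t = (⅙)*31 = 31/6 ≈ 5.1667)
j(g, C) = C + 2*g (j(g, C) = (C + g) + g = C + 2*g)
G(B) = 31/6 + 22*B (G(B) = (-6 + 2*14)*B + 31/6 = (-6 + 28)*B + 31/6 = 22*B + 31/6 = 31/6 + 22*B)
G(62) + 26802 = (31/6 + 22*62) + 26802 = (31/6 + 1364) + 26802 = 8215/6 + 26802 = 169027/6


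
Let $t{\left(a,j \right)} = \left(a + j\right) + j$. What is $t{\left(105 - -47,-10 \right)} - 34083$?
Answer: $-33951$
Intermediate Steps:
$t{\left(a,j \right)} = a + 2 j$
$t{\left(105 - -47,-10 \right)} - 34083 = \left(\left(105 - -47\right) + 2 \left(-10\right)\right) - 34083 = \left(\left(105 + 47\right) - 20\right) - 34083 = \left(152 - 20\right) - 34083 = 132 - 34083 = -33951$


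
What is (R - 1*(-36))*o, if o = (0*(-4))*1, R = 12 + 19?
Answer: 0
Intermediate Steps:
R = 31
o = 0 (o = 0*1 = 0)
(R - 1*(-36))*o = (31 - 1*(-36))*0 = (31 + 36)*0 = 67*0 = 0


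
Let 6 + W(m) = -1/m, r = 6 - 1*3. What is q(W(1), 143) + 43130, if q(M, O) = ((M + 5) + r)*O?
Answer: 43273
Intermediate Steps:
r = 3 (r = 6 - 3 = 3)
W(m) = -6 - 1/m
q(M, O) = O*(8 + M) (q(M, O) = ((M + 5) + 3)*O = ((5 + M) + 3)*O = (8 + M)*O = O*(8 + M))
q(W(1), 143) + 43130 = 143*(8 + (-6 - 1/1)) + 43130 = 143*(8 + (-6 - 1*1)) + 43130 = 143*(8 + (-6 - 1)) + 43130 = 143*(8 - 7) + 43130 = 143*1 + 43130 = 143 + 43130 = 43273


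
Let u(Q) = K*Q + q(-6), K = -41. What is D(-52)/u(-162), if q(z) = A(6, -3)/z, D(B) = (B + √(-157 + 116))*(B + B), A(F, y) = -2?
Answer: 16224/19927 - 312*I*√41/19927 ≈ 0.81417 - 0.10025*I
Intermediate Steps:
D(B) = 2*B*(B + I*√41) (D(B) = (B + √(-41))*(2*B) = (B + I*√41)*(2*B) = 2*B*(B + I*√41))
q(z) = -2/z
u(Q) = ⅓ - 41*Q (u(Q) = -41*Q - 2/(-6) = -41*Q - 2*(-⅙) = -41*Q + ⅓ = ⅓ - 41*Q)
D(-52)/u(-162) = (2*(-52)*(-52 + I*√41))/(⅓ - 41*(-162)) = (5408 - 104*I*√41)/(⅓ + 6642) = (5408 - 104*I*√41)/(19927/3) = (5408 - 104*I*√41)*(3/19927) = 16224/19927 - 312*I*√41/19927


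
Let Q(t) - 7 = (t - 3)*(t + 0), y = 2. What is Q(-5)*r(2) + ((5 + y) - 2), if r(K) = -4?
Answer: -183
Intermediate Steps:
Q(t) = 7 + t*(-3 + t) (Q(t) = 7 + (t - 3)*(t + 0) = 7 + (-3 + t)*t = 7 + t*(-3 + t))
Q(-5)*r(2) + ((5 + y) - 2) = (7 + (-5)² - 3*(-5))*(-4) + ((5 + 2) - 2) = (7 + 25 + 15)*(-4) + (7 - 2) = 47*(-4) + 5 = -188 + 5 = -183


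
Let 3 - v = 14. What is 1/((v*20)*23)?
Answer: -1/5060 ≈ -0.00019763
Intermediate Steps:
v = -11 (v = 3 - 1*14 = 3 - 14 = -11)
1/((v*20)*23) = 1/(-11*20*23) = 1/(-220*23) = 1/(-5060) = -1/5060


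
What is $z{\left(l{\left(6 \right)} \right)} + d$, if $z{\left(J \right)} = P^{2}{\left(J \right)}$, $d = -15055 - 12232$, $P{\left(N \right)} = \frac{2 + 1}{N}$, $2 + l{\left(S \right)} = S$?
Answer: $- \frac{436583}{16} \approx -27286.0$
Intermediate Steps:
$l{\left(S \right)} = -2 + S$
$P{\left(N \right)} = \frac{3}{N}$
$d = -27287$ ($d = -15055 - 12232 = -27287$)
$z{\left(J \right)} = \frac{9}{J^{2}}$ ($z{\left(J \right)} = \left(\frac{3}{J}\right)^{2} = \frac{9}{J^{2}}$)
$z{\left(l{\left(6 \right)} \right)} + d = \frac{9}{\left(-2 + 6\right)^{2}} - 27287 = \frac{9}{16} - 27287 = - \frac{436583}{16}$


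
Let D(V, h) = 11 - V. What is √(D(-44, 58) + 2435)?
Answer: √2490 ≈ 49.900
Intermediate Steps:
√(D(-44, 58) + 2435) = √((11 - 1*(-44)) + 2435) = √((11 + 44) + 2435) = √(55 + 2435) = √2490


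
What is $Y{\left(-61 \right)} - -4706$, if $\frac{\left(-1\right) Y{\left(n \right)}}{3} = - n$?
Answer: $4523$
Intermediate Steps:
$Y{\left(n \right)} = 3 n$ ($Y{\left(n \right)} = - 3 \left(- n\right) = 3 n$)
$Y{\left(-61 \right)} - -4706 = 3 \left(-61\right) - -4706 = -183 + 4706 = 4523$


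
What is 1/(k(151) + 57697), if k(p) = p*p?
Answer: 1/80498 ≈ 1.2423e-5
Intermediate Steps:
k(p) = p**2
1/(k(151) + 57697) = 1/(151**2 + 57697) = 1/(22801 + 57697) = 1/80498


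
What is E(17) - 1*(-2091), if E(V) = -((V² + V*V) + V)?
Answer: 1496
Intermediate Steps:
E(V) = -V - 2*V² (E(V) = -((V² + V²) + V) = -(2*V² + V) = -(V + 2*V²) = -V - 2*V²)
E(17) - 1*(-2091) = -1*17*(1 + 2*17) - 1*(-2091) = -1*17*(1 + 34) + 2091 = -1*17*35 + 2091 = -595 + 2091 = 1496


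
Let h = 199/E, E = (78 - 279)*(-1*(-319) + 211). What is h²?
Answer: 39601/11348640900 ≈ 3.4895e-6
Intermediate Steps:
E = -106530 (E = -201*(319 + 211) = -201*530 = -106530)
h = -199/106530 (h = 199/(-106530) = 199*(-1/106530) = -199/106530 ≈ -0.0018680)
h² = (-199/106530)² = 39601/11348640900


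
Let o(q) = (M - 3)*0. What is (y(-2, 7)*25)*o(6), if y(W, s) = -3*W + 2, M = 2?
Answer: 0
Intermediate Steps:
o(q) = 0 (o(q) = (2 - 3)*0 = -1*0 = 0)
y(W, s) = 2 - 3*W
(y(-2, 7)*25)*o(6) = ((2 - 3*(-2))*25)*0 = ((2 + 6)*25)*0 = (8*25)*0 = 200*0 = 0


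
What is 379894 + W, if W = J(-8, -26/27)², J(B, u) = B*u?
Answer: 276985990/729 ≈ 3.7995e+5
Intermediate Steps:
W = 43264/729 (W = (-(-208)/27)² = (-8*(-26/27))² = (208/27)² = 43264/729 ≈ 59.347)
379894 + W = 379894 + 43264/729 = 276985990/729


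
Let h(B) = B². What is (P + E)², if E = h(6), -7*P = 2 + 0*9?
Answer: 62500/49 ≈ 1275.5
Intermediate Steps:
P = -2/7 (P = -(2 + 0*9)/7 = -(2 + 0)/7 = -⅐*2 = -2/7 ≈ -0.28571)
E = 36 (E = 6² = 36)
(P + E)² = (-2/7 + 36)² = (250/7)² = 62500/49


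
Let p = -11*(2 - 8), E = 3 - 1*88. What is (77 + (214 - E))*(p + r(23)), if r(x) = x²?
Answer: 223720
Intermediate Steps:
E = -85 (E = 3 - 88 = -85)
p = 66 (p = -11*(-6) = 66)
(77 + (214 - E))*(p + r(23)) = (77 + (214 - 1*(-85)))*(66 + 23²) = (77 + (214 + 85))*(66 + 529) = (77 + 299)*595 = 376*595 = 223720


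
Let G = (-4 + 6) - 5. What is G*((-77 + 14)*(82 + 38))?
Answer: 22680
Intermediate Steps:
G = -3 (G = 2 - 5 = -3)
G*((-77 + 14)*(82 + 38)) = -3*(-77 + 14)*(82 + 38) = -(-189)*120 = -3*(-7560) = 22680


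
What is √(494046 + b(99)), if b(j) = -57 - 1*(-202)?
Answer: √494191 ≈ 702.99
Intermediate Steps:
b(j) = 145 (b(j) = -57 + 202 = 145)
√(494046 + b(99)) = √(494046 + 145) = √494191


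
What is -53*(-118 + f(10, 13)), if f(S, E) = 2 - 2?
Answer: 6254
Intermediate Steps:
f(S, E) = 0
-53*(-118 + f(10, 13)) = -53*(-118 + 0) = -53*(-118) = 6254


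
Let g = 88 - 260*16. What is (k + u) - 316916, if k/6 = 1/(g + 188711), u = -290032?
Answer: -112066271766/184639 ≈ -6.0695e+5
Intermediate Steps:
g = -4072 (g = 88 - 4160 = -4072)
k = 6/184639 (k = 6/(-4072 + 188711) = 6/184639 ≈ 3.2496e-5)
(k + u) - 316916 = (6/184639 - 290032) - 316916 = -53551218442/184639 - 316916 = -112066271766/184639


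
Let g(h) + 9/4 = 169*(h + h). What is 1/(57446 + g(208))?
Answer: 4/510991 ≈ 7.8279e-6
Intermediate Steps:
g(h) = -9/4 + 338*h (g(h) = -9/4 + 169*(h + h) = -9/4 + 169*(2*h) = -9/4 + 338*h)
1/(57446 + g(208)) = 1/(57446 + (-9/4 + 338*208)) = 1/(57446 + (-9/4 + 70304)) = 1/(57446 + 281207/4) = 1/(510991/4) = 4/510991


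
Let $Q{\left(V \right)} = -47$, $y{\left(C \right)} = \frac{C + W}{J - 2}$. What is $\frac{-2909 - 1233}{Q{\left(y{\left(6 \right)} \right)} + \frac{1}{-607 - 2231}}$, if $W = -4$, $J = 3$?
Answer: $\frac{11754996}{133387} \approx 88.127$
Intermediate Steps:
$y{\left(C \right)} = -4 + C$ ($y{\left(C \right)} = \frac{C - 4}{3 - 2} = \frac{-4 + C}{1} = \left(-4 + C\right) 1 = -4 + C$)
$\frac{-2909 - 1233}{Q{\left(y{\left(6 \right)} \right)} + \frac{1}{-607 - 2231}} = \frac{-2909 - 1233}{-47 + \frac{1}{-607 - 2231}} = - \frac{4142}{-47 + \frac{1}{-2838}} = - \frac{4142}{-47 - \frac{1}{2838}} = - \frac{4142}{- \frac{133387}{2838}} = \left(-4142\right) \left(- \frac{2838}{133387}\right) = \frac{11754996}{133387}$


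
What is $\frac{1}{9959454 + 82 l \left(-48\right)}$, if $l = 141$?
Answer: $\frac{1}{9404478} \approx 1.0633 \cdot 10^{-7}$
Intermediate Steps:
$\frac{1}{9959454 + 82 l \left(-48\right)} = \frac{1}{9959454 + 82 \cdot 141 \left(-48\right)} = \frac{1}{9959454 + 11562 \left(-48\right)} = \frac{1}{9959454 - 554976} = \frac{1}{9404478}$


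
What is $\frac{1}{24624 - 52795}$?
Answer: $- \frac{1}{28171} \approx -3.5497 \cdot 10^{-5}$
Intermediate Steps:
$\frac{1}{24624 - 52795} = \frac{1}{-28171} = - \frac{1}{28171}$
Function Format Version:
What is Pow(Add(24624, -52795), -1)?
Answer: Rational(-1, 28171) ≈ -3.5497e-5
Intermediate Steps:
Pow(Add(24624, -52795), -1) = Pow(-28171, -1) = Rational(-1, 28171)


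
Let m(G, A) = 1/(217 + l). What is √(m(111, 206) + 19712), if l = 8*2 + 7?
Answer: √70963215/60 ≈ 140.40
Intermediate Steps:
l = 23 (l = 16 + 7 = 23)
m(G, A) = 1/240 (m(G, A) = 1/(217 + 23) = 1/240)
√(m(111, 206) + 19712) = √(1/240 + 19712) = √(4730881/240) = √70963215/60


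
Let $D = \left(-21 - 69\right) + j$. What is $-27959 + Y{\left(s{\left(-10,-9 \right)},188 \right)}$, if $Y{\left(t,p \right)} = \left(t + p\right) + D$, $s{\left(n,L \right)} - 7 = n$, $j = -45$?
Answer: $-27909$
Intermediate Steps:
$s{\left(n,L \right)} = 7 + n$
$D = -135$ ($D = \left(-21 - 69\right) - 45 = -90 - 45 = -135$)
$Y{\left(t,p \right)} = -135 + p + t$ ($Y{\left(t,p \right)} = \left(t + p\right) - 135 = \left(p + t\right) - 135 = -135 + p + t$)
$-27959 + Y{\left(s{\left(-10,-9 \right)},188 \right)} = -27959 + \left(-135 + 188 + \left(7 - 10\right)\right) = -27959 - -50 = -27959 + 50 = -27909$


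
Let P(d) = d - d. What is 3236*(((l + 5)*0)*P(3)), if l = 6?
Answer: 0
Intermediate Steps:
P(d) = 0
3236*(((l + 5)*0)*P(3)) = 3236*(((6 + 5)*0)*0) = 3236*((11*0)*0) = 3236*(0*0) = 3236*0 = 0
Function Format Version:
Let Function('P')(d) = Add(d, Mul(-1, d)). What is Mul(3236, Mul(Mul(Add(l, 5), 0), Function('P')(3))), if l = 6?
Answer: 0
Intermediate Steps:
Function('P')(d) = 0
Mul(3236, Mul(Mul(Add(l, 5), 0), Function('P')(3))) = Mul(3236, Mul(Mul(Add(6, 5), 0), 0)) = Mul(3236, Mul(Mul(11, 0), 0)) = Mul(3236, Mul(0, 0)) = Mul(3236, 0) = 0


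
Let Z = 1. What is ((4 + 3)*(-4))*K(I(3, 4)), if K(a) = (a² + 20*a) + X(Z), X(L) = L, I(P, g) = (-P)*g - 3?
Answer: 2072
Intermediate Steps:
I(P, g) = -3 - P*g (I(P, g) = -P*g - 3 = -3 - P*g)
K(a) = 1 + a² + 20*a (K(a) = (a² + 20*a) + 1 = 1 + a² + 20*a)
((4 + 3)*(-4))*K(I(3, 4)) = ((4 + 3)*(-4))*(1 + (-3 - 1*3*4)² + 20*(-3 - 1*3*4)) = (7*(-4))*(1 + (-3 - 12)² + 20*(-3 - 12)) = -28*(1 + (-15)² + 20*(-15)) = -28*(1 + 225 - 300) = -28*(-74) = 2072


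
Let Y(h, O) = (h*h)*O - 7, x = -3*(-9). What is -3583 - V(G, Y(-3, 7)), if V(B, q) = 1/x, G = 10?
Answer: -96742/27 ≈ -3583.0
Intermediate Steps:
x = 27
Y(h, O) = -7 + O*h² (Y(h, O) = h²*O - 7 = O*h² - 7 = -7 + O*h²)
V(B, q) = 1/27
-3583 - V(G, Y(-3, 7)) = -3583 - 1*1/27 = -3583 - 1/27 = -96742/27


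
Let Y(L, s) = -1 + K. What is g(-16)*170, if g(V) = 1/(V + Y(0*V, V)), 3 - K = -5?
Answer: -170/9 ≈ -18.889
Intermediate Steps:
K = 8 (K = 3 - 1*(-5) = 3 + 5 = 8)
Y(L, s) = 7 (Y(L, s) = -1 + 8 = 7)
g(V) = 1/(7 + V) (g(V) = 1/(V + 7) = 1/(7 + V))
g(-16)*170 = 170/(7 - 16) = 170/(-9) = -⅑*170 = -170/9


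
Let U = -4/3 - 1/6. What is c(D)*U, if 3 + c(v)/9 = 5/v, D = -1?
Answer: 108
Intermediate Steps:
c(v) = -27 + 45/v (c(v) = -27 + 9*(5/v) = -27 + 45/v)
U = -3/2 (U = -4*⅓ - 1*⅙ = -4/3 - ⅙ = -3/2 ≈ -1.5000)
c(D)*U = (-27 + 45/(-1))*(-3/2) = (-27 + 45*(-1))*(-3/2) = (-27 - 45)*(-3/2) = -72*(-3/2) = 108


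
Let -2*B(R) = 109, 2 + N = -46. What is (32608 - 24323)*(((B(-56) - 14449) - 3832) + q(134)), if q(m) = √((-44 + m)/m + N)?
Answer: -303819235/2 + 8285*I*√212457/67 ≈ -1.5191e+8 + 56997.0*I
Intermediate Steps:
N = -48 (N = -2 - 46 = -48)
B(R) = -109/2 (B(R) = -½*109 = -109/2)
q(m) = √(-48 + (-44 + m)/m) (q(m) = √((-44 + m)/m - 48) = √(-48 + (-44 + m)/m))
(32608 - 24323)*(((B(-56) - 14449) - 3832) + q(134)) = (32608 - 24323)*(((-109/2 - 14449) - 3832) + √(-47 - 44/134)) = 8285*((-29007/2 - 3832) + √(-47 - 44*1/134)) = 8285*(-36671/2 + √(-47 - 22/67)) = 8285*(-36671/2 + √(-3171/67)) = 8285*(-36671/2 + I*√212457/67) = -303819235/2 + 8285*I*√212457/67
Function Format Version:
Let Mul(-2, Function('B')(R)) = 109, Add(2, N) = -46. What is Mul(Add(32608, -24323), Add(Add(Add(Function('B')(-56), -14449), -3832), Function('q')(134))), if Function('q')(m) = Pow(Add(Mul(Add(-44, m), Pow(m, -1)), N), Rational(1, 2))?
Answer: Add(Rational(-303819235, 2), Mul(Rational(8285, 67), I, Pow(212457, Rational(1, 2)))) ≈ Add(-1.5191e+8, Mul(56997., I))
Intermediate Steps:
N = -48 (N = Add(-2, -46) = -48)
Function('B')(R) = Rational(-109, 2) (Function('B')(R) = Mul(Rational(-1, 2), 109) = Rational(-109, 2))
Function('q')(m) = Pow(Add(-48, Mul(Pow(m, -1), Add(-44, m))), Rational(1, 2)) (Function('q')(m) = Pow(Add(Mul(Add(-44, m), Pow(m, -1)), -48), Rational(1, 2)) = Pow(Add(Mul(Pow(m, -1), Add(-44, m)), -48), Rational(1, 2)) = Pow(Add(-48, Mul(Pow(m, -1), Add(-44, m))), Rational(1, 2)))
Mul(Add(32608, -24323), Add(Add(Add(Function('B')(-56), -14449), -3832), Function('q')(134))) = Mul(Add(32608, -24323), Add(Add(Add(Rational(-109, 2), -14449), -3832), Pow(Add(-47, Mul(-44, Pow(134, -1))), Rational(1, 2)))) = Mul(8285, Add(Add(Rational(-29007, 2), -3832), Pow(Add(-47, Mul(-44, Rational(1, 134))), Rational(1, 2)))) = Mul(8285, Add(Rational(-36671, 2), Pow(Add(-47, Rational(-22, 67)), Rational(1, 2)))) = Mul(8285, Add(Rational(-36671, 2), Pow(Rational(-3171, 67), Rational(1, 2)))) = Mul(8285, Add(Rational(-36671, 2), Mul(Rational(1, 67), I, Pow(212457, Rational(1, 2))))) = Add(Rational(-303819235, 2), Mul(Rational(8285, 67), I, Pow(212457, Rational(1, 2))))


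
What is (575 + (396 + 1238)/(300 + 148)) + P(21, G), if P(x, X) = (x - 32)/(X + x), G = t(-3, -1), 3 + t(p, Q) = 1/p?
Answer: 6862309/11872 ≈ 578.02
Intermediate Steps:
t(p, Q) = -3 + 1/p
G = -10/3 (G = -3 + 1/(-3) = -3 - ⅓ = -10/3 ≈ -3.3333)
P(x, X) = (-32 + x)/(X + x)
(575 + (396 + 1238)/(300 + 148)) + P(21, G) = (575 + (396 + 1238)/(300 + 148)) + (-32 + 21)/(-10/3 + 21) = (575 + 1634/448) - 11/(53/3) = (575 + 1634*(1/448)) + (3/53)*(-11) = (575 + 817/224) - 33/53 = 129617/224 - 33/53 = 6862309/11872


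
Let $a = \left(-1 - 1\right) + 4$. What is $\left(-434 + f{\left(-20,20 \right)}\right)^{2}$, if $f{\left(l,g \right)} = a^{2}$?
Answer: $184900$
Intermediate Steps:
$a = 2$ ($a = -2 + 4 = 2$)
$f{\left(l,g \right)} = 4$ ($f{\left(l,g \right)} = 2^{2} = 4$)
$\left(-434 + f{\left(-20,20 \right)}\right)^{2} = \left(-434 + 4\right)^{2} = \left(-430\right)^{2} = 184900$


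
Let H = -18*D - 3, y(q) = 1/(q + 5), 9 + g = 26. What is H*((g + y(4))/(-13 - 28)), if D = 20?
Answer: 18634/123 ≈ 151.50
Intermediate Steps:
g = 17 (g = -9 + 26 = 17)
y(q) = 1/(5 + q)
H = -363 (H = -18*20 - 3 = -360 - 3 = -363)
H*((g + y(4))/(-13 - 28)) = -363*(17 + 1/(5 + 4))/(-13 - 28) = -363*(17 + 1/9)/(-41) = -363*(17 + ⅑)*(-1)/41 = -18634*(-1)/(3*41) = -363*(-154/369) = 18634/123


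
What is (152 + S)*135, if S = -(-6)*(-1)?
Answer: 19710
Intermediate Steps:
S = -6 (S = -3*2 = -6)
(152 + S)*135 = (152 - 6)*135 = 146*135 = 19710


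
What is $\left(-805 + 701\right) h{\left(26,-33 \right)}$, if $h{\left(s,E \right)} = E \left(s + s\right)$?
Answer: $178464$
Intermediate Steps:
$h{\left(s,E \right)} = 2 E s$ ($h{\left(s,E \right)} = E 2 s = 2 E s$)
$\left(-805 + 701\right) h{\left(26,-33 \right)} = \left(-805 + 701\right) 2 \left(-33\right) 26 = \left(-104\right) \left(-1716\right) = 178464$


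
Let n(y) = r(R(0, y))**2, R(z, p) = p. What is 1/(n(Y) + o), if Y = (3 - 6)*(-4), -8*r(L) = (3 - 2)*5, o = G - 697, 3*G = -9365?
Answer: -192/733109 ≈ -0.00026190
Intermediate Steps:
G = -9365/3 (G = (1/3)*(-9365) = -9365/3 ≈ -3121.7)
o = -11456/3 (o = -9365/3 - 697 = -11456/3 ≈ -3818.7)
r(L) = -5/8 (r(L) = -(3 - 2)*5/8 = -5/8)
Y = 12 (Y = -3*(-4) = 12)
n(y) = 25/64 (n(y) = (-5/8)**2 = 25/64)
1/(n(Y) + o) = 1/(25/64 - 11456/3) = 1/(-733109/192) = -192/733109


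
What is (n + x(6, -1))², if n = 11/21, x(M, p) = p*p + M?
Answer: 24964/441 ≈ 56.608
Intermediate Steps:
x(M, p) = M + p² (x(M, p) = p² + M = M + p²)
n = 11/21 (n = 11*(1/21) = 11/21 ≈ 0.52381)
(n + x(6, -1))² = (11/21 + (6 + (-1)²))² = (11/21 + (6 + 1))² = (11/21 + 7)² = (158/21)² = 24964/441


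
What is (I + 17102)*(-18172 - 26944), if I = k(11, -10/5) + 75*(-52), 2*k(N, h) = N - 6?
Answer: -595734222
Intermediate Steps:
k(N, h) = -3 + N/2 (k(N, h) = (N - 6)/2 = (-6 + N)/2 = -3 + N/2)
I = -7795/2 (I = (-3 + (1/2)*11) + 75*(-52) = (-3 + 11/2) - 3900 = 5/2 - 3900 = -7795/2 ≈ -3897.5)
(I + 17102)*(-18172 - 26944) = (-7795/2 + 17102)*(-18172 - 26944) = (26409/2)*(-45116) = -595734222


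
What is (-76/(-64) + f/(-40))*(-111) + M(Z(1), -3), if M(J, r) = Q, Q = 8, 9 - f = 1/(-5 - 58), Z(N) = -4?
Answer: -165973/1680 ≈ -98.793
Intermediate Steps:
f = 568/63 (f = 9 - 1/(-5 - 58) = 9 - 1/(-63) = 9 - 1*(-1/63) = 9 + 1/63 = 568/63 ≈ 9.0159)
M(J, r) = 8
(-76/(-64) + f/(-40))*(-111) + M(Z(1), -3) = (-76/(-64) + (568/63)/(-40))*(-111) + 8 = (-76*(-1/64) + (568/63)*(-1/40))*(-111) + 8 = (19/16 - 71/315)*(-111) + 8 = (4849/5040)*(-111) + 8 = -179413/1680 + 8 = -165973/1680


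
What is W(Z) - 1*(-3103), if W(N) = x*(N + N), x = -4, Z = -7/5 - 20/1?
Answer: 16371/5 ≈ 3274.2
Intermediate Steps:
Z = -107/5 (Z = -7*⅕ - 20*1 = -7/5 - 20 = -107/5 ≈ -21.400)
W(N) = -8*N (W(N) = -4*(N + N) = -8*N)
W(Z) - 1*(-3103) = -8*(-107/5) - 1*(-3103) = 856/5 + 3103 = 16371/5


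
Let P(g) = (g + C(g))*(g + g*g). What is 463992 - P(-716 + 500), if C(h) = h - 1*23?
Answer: 21594192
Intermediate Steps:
C(h) = -23 + h (C(h) = h - 23 = -23 + h)
P(g) = (-23 + 2*g)*(g + g**2) (P(g) = (g + (-23 + g))*(g + g*g) = (-23 + 2*g)*(g + g**2))
463992 - P(-716 + 500) = 463992 - (-716 + 500)*(-23 - 21*(-716 + 500) + 2*(-716 + 500)**2) = 463992 - (-216)*(-23 - 21*(-216) + 2*(-216)**2) = 463992 - (-216)*(-23 + 4536 + 2*46656) = 463992 - (-216)*(-23 + 4536 + 93312) = 463992 - (-216)*97825 = 463992 - 1*(-21130200) = 463992 + 21130200 = 21594192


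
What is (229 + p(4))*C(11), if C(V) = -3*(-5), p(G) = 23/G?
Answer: 14085/4 ≈ 3521.3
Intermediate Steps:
C(V) = 15
(229 + p(4))*C(11) = (229 + 23/4)*15 = (939/4)*15 = 14085/4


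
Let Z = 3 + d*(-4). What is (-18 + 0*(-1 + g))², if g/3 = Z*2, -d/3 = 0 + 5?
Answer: 324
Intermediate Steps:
d = -15 (d = -3*(0 + 5) = -3*5 = -15)
Z = 63 (Z = 3 - 15*(-4) = 3 + 60 = 63)
g = 378 (g = 3*(63*2) = 3*126 = 378)
(-18 + 0*(-1 + g))² = (-18 + 0*(-1 + 378))² = (-18 + 0*377)² = (-18 + 0)² = (-18)² = 324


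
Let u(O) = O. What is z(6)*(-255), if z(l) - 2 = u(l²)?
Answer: -9690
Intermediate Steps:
z(l) = 2 + l²
z(6)*(-255) = (2 + 6²)*(-255) = (2 + 36)*(-255) = 38*(-255) = -9690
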